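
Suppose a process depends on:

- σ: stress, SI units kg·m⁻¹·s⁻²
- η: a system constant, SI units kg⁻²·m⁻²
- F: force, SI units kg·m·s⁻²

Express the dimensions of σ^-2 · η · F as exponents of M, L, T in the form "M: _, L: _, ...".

Collect each base-dimension exponent across the product:
  M: −2·(1) + (-2) + (1) = -3
  L: −2·(-1) + (-2) + (1) = 1
  T: −2·(-2) + (0) + (-2) = 2
So the dimensions are [M⁻³ L T²].

M: -3, L: 1, T: 2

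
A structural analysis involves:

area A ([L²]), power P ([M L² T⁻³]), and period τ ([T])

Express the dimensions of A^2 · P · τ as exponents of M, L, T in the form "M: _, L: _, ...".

Collect each base-dimension exponent across the product:
  M: 2·(0) + (1) + (0) = 1
  L: 2·(2) + (2) + (0) = 6
  T: 2·(0) + (-3) + (1) = -2
So the dimensions are [M L⁶ T⁻²].

M: 1, L: 6, T: -2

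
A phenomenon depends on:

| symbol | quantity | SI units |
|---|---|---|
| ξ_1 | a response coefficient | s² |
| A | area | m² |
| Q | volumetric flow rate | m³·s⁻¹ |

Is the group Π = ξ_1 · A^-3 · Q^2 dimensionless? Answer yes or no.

yes

Sum the exponent of each base dimension across the product:
  L: [ξ_1]_L − 3·[A]_L + 2·[Q]_L = (0) − 3·(2) + 2·(3) = 0
  T: [ξ_1]_T − 3·[A]_T + 2·[Q]_T = (2) − 3·(0) + 2·(-1) = 0
All base exponents vanish — dimensionless.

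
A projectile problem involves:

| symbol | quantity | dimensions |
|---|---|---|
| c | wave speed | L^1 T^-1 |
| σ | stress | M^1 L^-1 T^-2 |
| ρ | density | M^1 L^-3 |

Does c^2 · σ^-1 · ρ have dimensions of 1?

yes

Sum the exponent of each base dimension across the product:
  M: 2·[c]_M − [σ]_M + [ρ]_M = 2·(0) − (1) + (1) = 0
  L: 2·[c]_L − [σ]_L + [ρ]_L = 2·(1) − (-1) + (-3) = 0
  T: 2·[c]_T − [σ]_T + [ρ]_T = 2·(-1) − (-2) + (0) = 0
All base exponents vanish — dimensionless.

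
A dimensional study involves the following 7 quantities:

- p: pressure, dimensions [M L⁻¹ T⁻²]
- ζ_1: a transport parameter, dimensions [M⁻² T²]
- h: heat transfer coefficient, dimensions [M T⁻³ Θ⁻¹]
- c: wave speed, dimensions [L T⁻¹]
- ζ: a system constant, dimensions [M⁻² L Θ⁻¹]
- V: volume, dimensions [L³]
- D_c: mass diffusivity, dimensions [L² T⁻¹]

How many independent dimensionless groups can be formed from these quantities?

3

There are 7 variables and 4 base dimensions (M, L, T, Θ).
The dimension matrix has rank 4.
Independent dimensionless groups: 7 − 4 = 3.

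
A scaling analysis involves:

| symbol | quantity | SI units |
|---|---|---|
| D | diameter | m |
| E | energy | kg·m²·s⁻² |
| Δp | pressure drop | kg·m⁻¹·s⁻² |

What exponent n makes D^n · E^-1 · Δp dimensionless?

3

Balance the L exponent: (1)·n from D, plus −(2) + (-1) = -3 from the rest, must sum to zero.
n − 3 = 0, so n = 3.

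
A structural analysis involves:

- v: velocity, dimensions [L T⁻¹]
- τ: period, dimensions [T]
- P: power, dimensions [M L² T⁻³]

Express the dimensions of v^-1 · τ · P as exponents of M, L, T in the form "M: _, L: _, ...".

M: 1, L: 1, T: -1

Collect each base-dimension exponent across the product:
  M: −(0) + (0) + (1) = 1
  L: −(1) + (0) + (2) = 1
  T: −(-1) + (1) + (-3) = -1
So the dimensions are [M L T⁻¹].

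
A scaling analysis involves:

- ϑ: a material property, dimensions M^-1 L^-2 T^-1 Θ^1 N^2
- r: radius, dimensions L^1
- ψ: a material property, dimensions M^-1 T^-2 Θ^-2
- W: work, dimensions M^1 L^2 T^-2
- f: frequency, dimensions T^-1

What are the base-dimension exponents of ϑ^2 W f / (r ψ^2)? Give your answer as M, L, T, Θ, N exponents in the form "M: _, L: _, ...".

M: 1, L: -3, T: -1, Θ: 6, N: 4

Collect each base-dimension exponent across the product:
  M: 2·(-1) − (0) − 2·(-1) + (1) + (0) = 1
  L: 2·(-2) − (1) − 2·(0) + (2) + (0) = -3
  T: 2·(-1) − (0) − 2·(-2) + (-2) + (-1) = -1
  Θ: 2·(1) − (0) − 2·(-2) + (0) + (0) = 6
  N: 2·(2) − (0) − 2·(0) + (0) + (0) = 4
So the dimensions are [M L⁻³ T⁻¹ Θ⁶ N⁴].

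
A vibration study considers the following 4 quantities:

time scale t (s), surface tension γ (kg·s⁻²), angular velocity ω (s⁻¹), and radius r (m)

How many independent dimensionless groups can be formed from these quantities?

There are 4 variables and 3 base dimensions (M, L, T).
The dimension matrix has rank 3.
Independent dimensionless groups: 4 − 3 = 1.

1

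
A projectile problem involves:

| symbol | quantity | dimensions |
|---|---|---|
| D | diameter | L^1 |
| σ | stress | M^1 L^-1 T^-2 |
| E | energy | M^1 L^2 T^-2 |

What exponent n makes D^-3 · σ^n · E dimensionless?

-1

Balance the M exponent: (1)·n from σ, plus −3·(0) + (1) = 1 from the rest, must sum to zero.
n + 1 = 0, so n = -1.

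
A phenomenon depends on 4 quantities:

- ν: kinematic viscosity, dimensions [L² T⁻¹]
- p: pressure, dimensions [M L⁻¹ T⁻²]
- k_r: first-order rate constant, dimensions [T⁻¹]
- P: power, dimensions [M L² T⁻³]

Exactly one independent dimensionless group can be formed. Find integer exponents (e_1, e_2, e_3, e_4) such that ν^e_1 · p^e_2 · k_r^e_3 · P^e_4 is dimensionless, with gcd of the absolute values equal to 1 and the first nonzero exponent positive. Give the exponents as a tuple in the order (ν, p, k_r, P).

(3, 2, -1, -2)

M: e_1·(0) + e_2·(1) + e_3·(0) + e_4·(1) = 0
L: e_1·(2) + e_2·(-1) + e_3·(0) + e_4·(2) = 0
T: e_1·(-1) + e_2·(-2) + e_3·(-1) + e_4·(-3) = 0
Solving this homogeneous linear system for the smallest-integer solution (first nonzero entry positive) gives (3, 2, -1, -2).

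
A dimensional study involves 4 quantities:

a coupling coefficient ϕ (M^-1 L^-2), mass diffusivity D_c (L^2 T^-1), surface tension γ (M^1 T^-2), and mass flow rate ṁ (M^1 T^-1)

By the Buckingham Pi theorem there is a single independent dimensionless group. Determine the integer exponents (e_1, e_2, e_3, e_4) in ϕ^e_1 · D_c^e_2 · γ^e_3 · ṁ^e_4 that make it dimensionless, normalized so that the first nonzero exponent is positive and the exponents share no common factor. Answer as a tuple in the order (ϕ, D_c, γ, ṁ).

M: e_1·(-1) + e_2·(0) + e_3·(1) + e_4·(1) = 0
L: e_1·(-2) + e_2·(2) + e_3·(0) + e_4·(0) = 0
T: e_1·(0) + e_2·(-1) + e_3·(-2) + e_4·(-1) = 0
Solving this homogeneous linear system for the smallest-integer solution (first nonzero entry positive) gives (1, 1, -2, 3).

(1, 1, -2, 3)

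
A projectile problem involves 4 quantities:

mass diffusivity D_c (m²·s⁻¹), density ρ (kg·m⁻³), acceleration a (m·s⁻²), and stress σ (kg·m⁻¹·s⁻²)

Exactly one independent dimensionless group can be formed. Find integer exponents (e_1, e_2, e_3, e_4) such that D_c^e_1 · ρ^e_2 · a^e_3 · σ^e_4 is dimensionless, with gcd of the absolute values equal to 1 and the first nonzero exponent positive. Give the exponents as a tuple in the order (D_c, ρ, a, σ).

(2, 3, 2, -3)

M: e_1·(0) + e_2·(1) + e_3·(0) + e_4·(1) = 0
L: e_1·(2) + e_2·(-3) + e_3·(1) + e_4·(-1) = 0
T: e_1·(-1) + e_2·(0) + e_3·(-2) + e_4·(-2) = 0
Solving this homogeneous linear system for the smallest-integer solution (first nonzero entry positive) gives (2, 3, 2, -3).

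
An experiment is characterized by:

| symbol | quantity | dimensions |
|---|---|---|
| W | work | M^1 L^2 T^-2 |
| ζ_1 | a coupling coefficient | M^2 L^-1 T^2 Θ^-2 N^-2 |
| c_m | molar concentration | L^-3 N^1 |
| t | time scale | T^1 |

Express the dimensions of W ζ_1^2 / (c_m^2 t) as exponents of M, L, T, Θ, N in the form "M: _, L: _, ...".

Collect each base-dimension exponent across the product:
  M: (1) + 2·(2) − 2·(0) − (0) = 5
  L: (2) + 2·(-1) − 2·(-3) − (0) = 6
  T: (-2) + 2·(2) − 2·(0) − (1) = 1
  Θ: (0) + 2·(-2) − 2·(0) − (0) = -4
  N: (0) + 2·(-2) − 2·(1) − (0) = -6
So the dimensions are [M⁵ L⁶ T Θ⁻⁴ N⁻⁶].

M: 5, L: 6, T: 1, Θ: -4, N: -6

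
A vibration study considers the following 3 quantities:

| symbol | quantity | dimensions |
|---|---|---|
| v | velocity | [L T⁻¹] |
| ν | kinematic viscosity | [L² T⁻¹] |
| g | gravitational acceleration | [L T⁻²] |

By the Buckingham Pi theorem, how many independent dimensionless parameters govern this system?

There are 3 variables and 2 base dimensions (L, T).
The dimension matrix has rank 2.
Independent dimensionless groups: 3 − 2 = 1.

1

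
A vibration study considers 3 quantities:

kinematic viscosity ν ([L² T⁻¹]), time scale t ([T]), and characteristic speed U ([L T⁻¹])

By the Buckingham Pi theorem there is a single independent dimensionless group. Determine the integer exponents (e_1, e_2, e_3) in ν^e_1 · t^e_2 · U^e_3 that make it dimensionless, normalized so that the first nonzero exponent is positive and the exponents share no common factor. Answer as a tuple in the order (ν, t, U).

L: e_1·(2) + e_2·(0) + e_3·(1) = 0
T: e_1·(-1) + e_2·(1) + e_3·(-1) = 0
Solving this homogeneous linear system for the smallest-integer solution (first nonzero entry positive) gives (1, -1, -2).

(1, -1, -2)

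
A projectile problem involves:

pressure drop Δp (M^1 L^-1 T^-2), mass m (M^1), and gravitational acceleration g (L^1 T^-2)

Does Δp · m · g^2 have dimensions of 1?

no

Sum the exponent of each base dimension across the product:
  M: [Δp]_M + [m]_M + 2·[g]_M = (1) + (1) + 2·(0) = 2
  L: [Δp]_L + [m]_L + 2·[g]_L = (-1) + (0) + 2·(1) = 1
  T: [Δp]_T + [m]_T + 2·[g]_T = (-2) + (0) + 2·(-2) = -6
Net dimensions [M² L T⁻⁶] ≠ [1] — not dimensionless.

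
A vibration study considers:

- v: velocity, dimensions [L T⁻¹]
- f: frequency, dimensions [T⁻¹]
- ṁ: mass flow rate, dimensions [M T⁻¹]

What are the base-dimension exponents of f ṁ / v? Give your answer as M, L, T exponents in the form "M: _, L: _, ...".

Collect each base-dimension exponent across the product:
  M: −(0) + (0) + (1) = 1
  L: −(1) + (0) + (0) = -1
  T: −(-1) + (-1) + (-1) = -1
So the dimensions are [M L⁻¹ T⁻¹].

M: 1, L: -1, T: -1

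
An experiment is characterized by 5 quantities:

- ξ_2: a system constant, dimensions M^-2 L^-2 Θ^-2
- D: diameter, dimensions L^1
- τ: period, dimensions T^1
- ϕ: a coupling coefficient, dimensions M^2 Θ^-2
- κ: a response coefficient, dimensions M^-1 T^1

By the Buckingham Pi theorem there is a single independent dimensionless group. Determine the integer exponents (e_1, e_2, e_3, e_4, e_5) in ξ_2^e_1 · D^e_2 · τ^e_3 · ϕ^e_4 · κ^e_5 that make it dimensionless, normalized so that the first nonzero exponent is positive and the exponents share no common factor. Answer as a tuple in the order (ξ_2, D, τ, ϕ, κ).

(1, 2, 4, -1, -4)

M: e_1·(-2) + e_2·(0) + e_3·(0) + e_4·(2) + e_5·(-1) = 0
L: e_1·(-2) + e_2·(1) + e_3·(0) + e_4·(0) + e_5·(0) = 0
T: e_1·(0) + e_2·(0) + e_3·(1) + e_4·(0) + e_5·(1) = 0
Θ: e_1·(-2) + e_2·(0) + e_3·(0) + e_4·(-2) + e_5·(0) = 0
Solving this homogeneous linear system for the smallest-integer solution (first nonzero entry positive) gives (1, 2, 4, -1, -4).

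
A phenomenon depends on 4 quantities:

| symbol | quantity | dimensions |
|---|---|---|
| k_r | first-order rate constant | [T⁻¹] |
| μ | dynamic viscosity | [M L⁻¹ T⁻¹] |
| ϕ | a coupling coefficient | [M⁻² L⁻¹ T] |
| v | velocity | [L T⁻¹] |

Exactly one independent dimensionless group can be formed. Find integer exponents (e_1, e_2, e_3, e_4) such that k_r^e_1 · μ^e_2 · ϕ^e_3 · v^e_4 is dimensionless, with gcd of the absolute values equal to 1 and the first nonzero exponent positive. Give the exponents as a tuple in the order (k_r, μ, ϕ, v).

M: e_1·(0) + e_2·(1) + e_3·(-2) + e_4·(0) = 0
L: e_1·(0) + e_2·(-1) + e_3·(-1) + e_4·(1) = 0
T: e_1·(-1) + e_2·(-1) + e_3·(1) + e_4·(-1) = 0
Solving this homogeneous linear system for the smallest-integer solution (first nonzero entry positive) gives (4, -2, -1, -3).

(4, -2, -1, -3)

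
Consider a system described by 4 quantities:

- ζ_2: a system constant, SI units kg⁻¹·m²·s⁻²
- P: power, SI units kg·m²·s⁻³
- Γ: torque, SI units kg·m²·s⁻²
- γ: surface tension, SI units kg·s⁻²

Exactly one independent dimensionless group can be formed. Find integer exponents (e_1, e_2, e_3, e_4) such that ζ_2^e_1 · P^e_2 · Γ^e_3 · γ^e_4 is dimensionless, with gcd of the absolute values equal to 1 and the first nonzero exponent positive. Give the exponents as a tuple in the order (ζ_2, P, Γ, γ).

(1, -4, 3, 2)

M: e_1·(-1) + e_2·(1) + e_3·(1) + e_4·(1) = 0
L: e_1·(2) + e_2·(2) + e_3·(2) + e_4·(0) = 0
T: e_1·(-2) + e_2·(-3) + e_3·(-2) + e_4·(-2) = 0
Solving this homogeneous linear system for the smallest-integer solution (first nonzero entry positive) gives (1, -4, 3, 2).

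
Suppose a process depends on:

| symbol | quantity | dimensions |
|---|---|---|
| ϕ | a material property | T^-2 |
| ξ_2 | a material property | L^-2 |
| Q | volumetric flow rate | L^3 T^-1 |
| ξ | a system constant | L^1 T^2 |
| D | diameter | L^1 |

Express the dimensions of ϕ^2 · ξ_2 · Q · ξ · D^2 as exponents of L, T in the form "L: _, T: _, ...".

Collect each base-dimension exponent across the product:
  L: 2·(0) + (-2) + (3) + (1) + 2·(1) = 4
  T: 2·(-2) + (0) + (-1) + (2) + 2·(0) = -3
So the dimensions are [L⁴ T⁻³].

L: 4, T: -3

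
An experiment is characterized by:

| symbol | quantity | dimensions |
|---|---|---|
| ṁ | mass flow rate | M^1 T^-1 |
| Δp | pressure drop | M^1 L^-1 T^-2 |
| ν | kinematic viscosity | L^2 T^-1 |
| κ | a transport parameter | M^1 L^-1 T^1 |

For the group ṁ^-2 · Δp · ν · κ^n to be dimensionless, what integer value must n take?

Balance the M exponent: (1)·n from κ, plus −2·(1) + (1) + (0) = -1 from the rest, must sum to zero.
n − 1 = 0, so n = 1.

1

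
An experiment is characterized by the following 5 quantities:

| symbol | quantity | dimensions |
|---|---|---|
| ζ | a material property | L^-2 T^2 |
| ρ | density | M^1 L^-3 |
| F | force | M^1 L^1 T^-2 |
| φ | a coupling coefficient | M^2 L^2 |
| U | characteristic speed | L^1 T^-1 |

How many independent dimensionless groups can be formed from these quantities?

There are 5 variables and 3 base dimensions (M, L, T).
The dimension matrix has rank 3.
Independent dimensionless groups: 5 − 3 = 2.

2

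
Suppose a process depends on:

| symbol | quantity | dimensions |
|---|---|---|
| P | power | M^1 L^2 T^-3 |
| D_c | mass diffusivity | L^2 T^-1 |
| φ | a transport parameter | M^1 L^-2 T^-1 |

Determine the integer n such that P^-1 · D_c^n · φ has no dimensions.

Balance the L exponent: (2)·n from D_c, plus −(2) + (-2) = -4 from the rest, must sum to zero.
2n − 4 = 0, so n = 2.

2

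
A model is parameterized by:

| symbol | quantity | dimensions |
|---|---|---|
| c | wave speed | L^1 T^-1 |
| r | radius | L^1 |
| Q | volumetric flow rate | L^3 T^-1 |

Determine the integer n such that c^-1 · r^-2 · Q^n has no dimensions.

1

Balance the L exponent: (3)·n from Q, plus −(1) − 2·(1) = -3 from the rest, must sum to zero.
3n − 3 = 0, so n = 1.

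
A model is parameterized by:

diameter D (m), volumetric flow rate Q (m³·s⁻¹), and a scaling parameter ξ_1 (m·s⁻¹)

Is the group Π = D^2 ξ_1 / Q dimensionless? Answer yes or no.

yes

Sum the exponent of each base dimension across the product:
  M: 2·[D]_M − [Q]_M + [ξ_1]_M = 2·(0) − (0) + (0) = 0
  L: 2·[D]_L − [Q]_L + [ξ_1]_L = 2·(1) − (3) + (1) = 0
  T: 2·[D]_T − [Q]_T + [ξ_1]_T = 2·(0) − (-1) + (-1) = 0
All base exponents vanish — dimensionless.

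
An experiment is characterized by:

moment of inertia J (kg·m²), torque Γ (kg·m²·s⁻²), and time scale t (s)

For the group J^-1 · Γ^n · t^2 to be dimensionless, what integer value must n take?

Balance the M exponent: (1)·n from Γ, plus −(1) + 2·(0) = -1 from the rest, must sum to zero.
n − 1 = 0, so n = 1.

1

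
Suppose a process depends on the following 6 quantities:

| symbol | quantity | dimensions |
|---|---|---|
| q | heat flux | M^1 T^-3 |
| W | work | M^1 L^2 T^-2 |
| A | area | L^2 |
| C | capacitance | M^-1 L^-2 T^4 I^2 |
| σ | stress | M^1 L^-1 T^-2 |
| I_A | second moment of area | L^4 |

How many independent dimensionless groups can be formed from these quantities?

2

There are 6 variables and 4 base dimensions (M, L, T, I).
The dimension matrix has rank 4.
Independent dimensionless groups: 6 − 4 = 2.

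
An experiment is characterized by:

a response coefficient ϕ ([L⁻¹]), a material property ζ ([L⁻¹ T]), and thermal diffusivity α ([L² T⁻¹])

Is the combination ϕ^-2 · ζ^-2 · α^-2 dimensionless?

Sum the exponent of each base dimension across the product:
  L: −2·[ϕ]_L − 2·[ζ]_L − 2·[α]_L = −2·(-1) − 2·(-1) − 2·(2) = 0
  T: −2·[ϕ]_T − 2·[ζ]_T − 2·[α]_T = −2·(0) − 2·(1) − 2·(-1) = 0
All base exponents vanish — dimensionless.

yes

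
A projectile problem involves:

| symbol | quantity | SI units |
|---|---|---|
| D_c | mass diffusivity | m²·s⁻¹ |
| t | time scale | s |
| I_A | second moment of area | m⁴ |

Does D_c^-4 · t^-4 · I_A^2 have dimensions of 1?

yes

Sum the exponent of each base dimension across the product:
  L: −4·[D_c]_L − 4·[t]_L + 2·[I_A]_L = −4·(2) − 4·(0) + 2·(4) = 0
  T: −4·[D_c]_T − 4·[t]_T + 2·[I_A]_T = −4·(-1) − 4·(1) + 2·(0) = 0
All base exponents vanish — dimensionless.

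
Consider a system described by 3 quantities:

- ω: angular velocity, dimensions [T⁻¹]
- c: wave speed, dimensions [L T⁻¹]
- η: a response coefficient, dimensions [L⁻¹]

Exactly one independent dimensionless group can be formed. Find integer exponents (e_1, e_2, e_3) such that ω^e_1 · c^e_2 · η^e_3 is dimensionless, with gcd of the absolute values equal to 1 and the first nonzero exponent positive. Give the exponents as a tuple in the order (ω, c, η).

L: e_1·(0) + e_2·(1) + e_3·(-1) = 0
T: e_1·(-1) + e_2·(-1) + e_3·(0) = 0
Solving this homogeneous linear system for the smallest-integer solution (first nonzero entry positive) gives (1, -1, -1).

(1, -1, -1)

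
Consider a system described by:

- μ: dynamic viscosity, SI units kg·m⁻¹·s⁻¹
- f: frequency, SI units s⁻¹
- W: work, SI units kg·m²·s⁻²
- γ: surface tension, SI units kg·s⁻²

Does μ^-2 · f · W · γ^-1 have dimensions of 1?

no

Sum the exponent of each base dimension across the product:
  M: −2·[μ]_M + [f]_M + [W]_M − [γ]_M = −2·(1) + (0) + (1) − (1) = -2
  L: −2·[μ]_L + [f]_L + [W]_L − [γ]_L = −2·(-1) + (0) + (2) − (0) = 4
  T: −2·[μ]_T + [f]_T + [W]_T − [γ]_T = −2·(-1) + (-1) + (-2) − (-2) = 1
Net dimensions [M⁻² L⁴ T] ≠ [1] — not dimensionless.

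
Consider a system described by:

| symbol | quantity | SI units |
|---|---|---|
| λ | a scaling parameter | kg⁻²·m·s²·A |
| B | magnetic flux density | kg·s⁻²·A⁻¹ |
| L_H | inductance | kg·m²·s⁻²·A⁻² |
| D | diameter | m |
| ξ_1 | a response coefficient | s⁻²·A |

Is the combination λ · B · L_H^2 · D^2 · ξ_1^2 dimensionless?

Sum the exponent of each base dimension across the product:
  M: [λ]_M + [B]_M + 2·[L_H]_M + 2·[D]_M + 2·[ξ_1]_M = (-2) + (1) + 2·(1) + 2·(0) + 2·(0) = 1
  L: [λ]_L + [B]_L + 2·[L_H]_L + 2·[D]_L + 2·[ξ_1]_L = (1) + (0) + 2·(2) + 2·(1) + 2·(0) = 7
  T: [λ]_T + [B]_T + 2·[L_H]_T + 2·[D]_T + 2·[ξ_1]_T = (2) + (-2) + 2·(-2) + 2·(0) + 2·(-2) = -8
  I: [λ]_I + [B]_I + 2·[L_H]_I + 2·[D]_I + 2·[ξ_1]_I = (1) + (-1) + 2·(-2) + 2·(0) + 2·(1) = -2
Net dimensions [M L⁷ T⁻⁸ I⁻²] ≠ [1] — not dimensionless.

no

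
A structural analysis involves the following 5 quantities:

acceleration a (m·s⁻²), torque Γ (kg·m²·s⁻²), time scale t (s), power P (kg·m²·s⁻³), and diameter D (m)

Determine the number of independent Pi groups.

There are 5 variables and 3 base dimensions (M, L, T).
The dimension matrix has rank 3.
Independent dimensionless groups: 5 − 3 = 2.

2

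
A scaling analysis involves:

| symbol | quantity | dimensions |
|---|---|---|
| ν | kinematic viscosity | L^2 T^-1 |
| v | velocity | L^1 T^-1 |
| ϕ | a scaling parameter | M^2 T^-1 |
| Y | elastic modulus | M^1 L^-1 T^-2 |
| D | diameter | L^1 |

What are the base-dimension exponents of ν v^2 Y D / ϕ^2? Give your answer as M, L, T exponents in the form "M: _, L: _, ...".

M: -3, L: 4, T: -3

Collect each base-dimension exponent across the product:
  M: (0) + 2·(0) − 2·(2) + (1) + (0) = -3
  L: (2) + 2·(1) − 2·(0) + (-1) + (1) = 4
  T: (-1) + 2·(-1) − 2·(-1) + (-2) + (0) = -3
So the dimensions are [M⁻³ L⁴ T⁻³].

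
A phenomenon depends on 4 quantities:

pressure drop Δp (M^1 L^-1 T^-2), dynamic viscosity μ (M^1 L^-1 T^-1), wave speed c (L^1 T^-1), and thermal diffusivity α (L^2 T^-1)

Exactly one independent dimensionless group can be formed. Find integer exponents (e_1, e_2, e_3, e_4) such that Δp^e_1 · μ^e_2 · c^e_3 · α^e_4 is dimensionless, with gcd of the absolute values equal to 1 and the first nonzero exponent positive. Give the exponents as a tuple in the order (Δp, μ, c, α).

(1, -1, -2, 1)

M: e_1·(1) + e_2·(1) + e_3·(0) + e_4·(0) = 0
L: e_1·(-1) + e_2·(-1) + e_3·(1) + e_4·(2) = 0
T: e_1·(-2) + e_2·(-1) + e_3·(-1) + e_4·(-1) = 0
Solving this homogeneous linear system for the smallest-integer solution (first nonzero entry positive) gives (1, -1, -2, 1).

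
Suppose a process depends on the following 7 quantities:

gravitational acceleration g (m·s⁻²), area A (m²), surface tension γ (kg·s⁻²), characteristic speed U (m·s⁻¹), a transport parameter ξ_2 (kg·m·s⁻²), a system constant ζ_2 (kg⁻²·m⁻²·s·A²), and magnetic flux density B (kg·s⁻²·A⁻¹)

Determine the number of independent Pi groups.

3

There are 7 variables and 4 base dimensions (M, L, T, I).
The dimension matrix has rank 4.
Independent dimensionless groups: 7 − 4 = 3.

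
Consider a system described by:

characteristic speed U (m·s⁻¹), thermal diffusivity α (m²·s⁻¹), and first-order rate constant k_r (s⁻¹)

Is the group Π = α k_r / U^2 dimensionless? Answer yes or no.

Sum the exponent of each base dimension across the product:
  M: −2·[U]_M + [α]_M + [k_r]_M = −2·(0) + (0) + (0) = 0
  L: −2·[U]_L + [α]_L + [k_r]_L = −2·(1) + (2) + (0) = 0
  T: −2·[U]_T + [α]_T + [k_r]_T = −2·(-1) + (-1) + (-1) = 0
All base exponents vanish — dimensionless.

yes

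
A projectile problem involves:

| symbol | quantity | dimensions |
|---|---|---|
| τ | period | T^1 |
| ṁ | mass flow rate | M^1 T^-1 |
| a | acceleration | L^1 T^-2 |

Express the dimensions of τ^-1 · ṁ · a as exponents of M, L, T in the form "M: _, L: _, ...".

Collect each base-dimension exponent across the product:
  M: −(0) + (1) + (0) = 1
  L: −(0) + (0) + (1) = 1
  T: −(1) + (-1) + (-2) = -4
So the dimensions are [M L T⁻⁴].

M: 1, L: 1, T: -4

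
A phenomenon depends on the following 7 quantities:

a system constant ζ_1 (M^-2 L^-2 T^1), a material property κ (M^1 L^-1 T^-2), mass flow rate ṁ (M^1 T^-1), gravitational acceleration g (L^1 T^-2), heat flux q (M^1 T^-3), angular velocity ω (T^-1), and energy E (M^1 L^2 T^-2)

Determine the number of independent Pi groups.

4

There are 7 variables and 3 base dimensions (M, L, T).
The dimension matrix has rank 3.
Independent dimensionless groups: 7 − 3 = 4.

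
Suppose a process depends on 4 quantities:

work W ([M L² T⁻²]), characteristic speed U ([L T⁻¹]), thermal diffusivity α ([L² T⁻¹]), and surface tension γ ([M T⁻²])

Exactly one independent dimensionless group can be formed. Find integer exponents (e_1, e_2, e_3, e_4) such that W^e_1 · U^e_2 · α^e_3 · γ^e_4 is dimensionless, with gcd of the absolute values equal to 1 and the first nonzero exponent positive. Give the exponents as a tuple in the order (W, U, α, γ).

(1, 2, -2, -1)

M: e_1·(1) + e_2·(0) + e_3·(0) + e_4·(1) = 0
L: e_1·(2) + e_2·(1) + e_3·(2) + e_4·(0) = 0
T: e_1·(-2) + e_2·(-1) + e_3·(-1) + e_4·(-2) = 0
Solving this homogeneous linear system for the smallest-integer solution (first nonzero entry positive) gives (1, 2, -2, -1).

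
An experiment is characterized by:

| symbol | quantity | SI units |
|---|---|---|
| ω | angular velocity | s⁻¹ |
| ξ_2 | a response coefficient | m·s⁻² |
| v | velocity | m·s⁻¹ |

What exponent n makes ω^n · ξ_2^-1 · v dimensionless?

1

Balance the T exponent: (-1)·n from ω, plus −(-2) + (-1) = 1 from the rest, must sum to zero.
−n + 1 = 0, so n = 1.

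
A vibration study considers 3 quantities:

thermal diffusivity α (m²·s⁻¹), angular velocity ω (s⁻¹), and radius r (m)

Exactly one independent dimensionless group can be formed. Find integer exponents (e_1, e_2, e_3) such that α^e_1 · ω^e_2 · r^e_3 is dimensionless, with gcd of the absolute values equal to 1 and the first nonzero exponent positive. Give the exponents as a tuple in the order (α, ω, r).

L: e_1·(2) + e_2·(0) + e_3·(1) = 0
T: e_1·(-1) + e_2·(-1) + e_3·(0) = 0
Solving this homogeneous linear system for the smallest-integer solution (first nonzero entry positive) gives (1, -1, -2).

(1, -1, -2)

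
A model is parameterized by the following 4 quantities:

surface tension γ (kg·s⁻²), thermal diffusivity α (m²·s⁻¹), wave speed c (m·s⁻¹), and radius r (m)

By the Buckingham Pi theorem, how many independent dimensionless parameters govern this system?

There are 4 variables and 3 base dimensions (M, L, T).
The dimension matrix has rank 3.
Independent dimensionless groups: 4 − 3 = 1.

1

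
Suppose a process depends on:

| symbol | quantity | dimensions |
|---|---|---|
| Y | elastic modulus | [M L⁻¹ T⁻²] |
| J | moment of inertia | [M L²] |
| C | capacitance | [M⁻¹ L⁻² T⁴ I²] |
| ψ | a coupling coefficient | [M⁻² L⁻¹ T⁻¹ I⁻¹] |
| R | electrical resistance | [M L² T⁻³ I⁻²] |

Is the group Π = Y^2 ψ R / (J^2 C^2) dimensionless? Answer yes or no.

no

Sum the exponent of each base dimension across the product:
  M: 2·[Y]_M − 2·[J]_M − 2·[C]_M + [ψ]_M + [R]_M = 2·(1) − 2·(1) − 2·(-1) + (-2) + (1) = 1
  L: 2·[Y]_L − 2·[J]_L − 2·[C]_L + [ψ]_L + [R]_L = 2·(-1) − 2·(2) − 2·(-2) + (-1) + (2) = -1
  T: 2·[Y]_T − 2·[J]_T − 2·[C]_T + [ψ]_T + [R]_T = 2·(-2) − 2·(0) − 2·(4) + (-1) + (-3) = -16
  I: 2·[Y]_I − 2·[J]_I − 2·[C]_I + [ψ]_I + [R]_I = 2·(0) − 2·(0) − 2·(2) + (-1) + (-2) = -7
Net dimensions [M L⁻¹ T⁻¹⁶ I⁻⁷] ≠ [1] — not dimensionless.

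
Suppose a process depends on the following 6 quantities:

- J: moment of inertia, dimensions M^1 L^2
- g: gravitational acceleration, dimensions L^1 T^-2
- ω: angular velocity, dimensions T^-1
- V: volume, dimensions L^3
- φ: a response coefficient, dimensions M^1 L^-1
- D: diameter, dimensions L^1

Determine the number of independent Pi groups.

There are 6 variables and 3 base dimensions (M, L, T).
The dimension matrix has rank 3.
Independent dimensionless groups: 6 − 3 = 3.

3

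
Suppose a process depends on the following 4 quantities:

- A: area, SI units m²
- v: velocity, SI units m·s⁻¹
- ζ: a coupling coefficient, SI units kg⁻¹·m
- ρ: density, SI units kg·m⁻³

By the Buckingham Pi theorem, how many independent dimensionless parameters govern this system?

There are 4 variables and 3 base dimensions (M, L, T).
The dimension matrix has rank 3.
Independent dimensionless groups: 4 − 3 = 1.

1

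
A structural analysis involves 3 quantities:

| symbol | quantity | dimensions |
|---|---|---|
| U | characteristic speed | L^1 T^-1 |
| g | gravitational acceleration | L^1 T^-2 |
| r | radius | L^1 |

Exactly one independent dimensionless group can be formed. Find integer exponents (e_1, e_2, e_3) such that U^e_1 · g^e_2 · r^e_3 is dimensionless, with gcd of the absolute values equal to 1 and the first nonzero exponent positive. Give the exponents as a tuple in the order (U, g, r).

L: e_1·(1) + e_2·(1) + e_3·(1) = 0
T: e_1·(-1) + e_2·(-2) + e_3·(0) = 0
Solving this homogeneous linear system for the smallest-integer solution (first nonzero entry positive) gives (2, -1, -1).

(2, -1, -1)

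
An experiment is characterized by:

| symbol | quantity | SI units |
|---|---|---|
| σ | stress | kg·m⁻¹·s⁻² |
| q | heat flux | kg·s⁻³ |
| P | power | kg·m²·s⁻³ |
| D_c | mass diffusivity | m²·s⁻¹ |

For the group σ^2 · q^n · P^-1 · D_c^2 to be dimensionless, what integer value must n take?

Balance the M exponent: (1)·n from q, plus 2·(1) − (1) + 2·(0) = 1 from the rest, must sum to zero.
n + 1 = 0, so n = -1.

-1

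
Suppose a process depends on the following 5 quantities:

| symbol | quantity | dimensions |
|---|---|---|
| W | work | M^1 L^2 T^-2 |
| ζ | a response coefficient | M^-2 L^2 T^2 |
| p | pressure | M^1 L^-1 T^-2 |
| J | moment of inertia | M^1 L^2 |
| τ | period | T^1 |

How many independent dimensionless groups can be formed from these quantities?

There are 5 variables and 3 base dimensions (M, L, T).
The dimension matrix has rank 3.
Independent dimensionless groups: 5 − 3 = 2.

2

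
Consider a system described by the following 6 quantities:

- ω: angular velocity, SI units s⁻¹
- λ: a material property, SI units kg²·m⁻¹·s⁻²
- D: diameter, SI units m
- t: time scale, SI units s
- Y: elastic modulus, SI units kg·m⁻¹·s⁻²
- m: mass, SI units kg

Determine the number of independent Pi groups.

3

There are 6 variables and 3 base dimensions (M, L, T).
The dimension matrix has rank 3.
Independent dimensionless groups: 6 − 3 = 3.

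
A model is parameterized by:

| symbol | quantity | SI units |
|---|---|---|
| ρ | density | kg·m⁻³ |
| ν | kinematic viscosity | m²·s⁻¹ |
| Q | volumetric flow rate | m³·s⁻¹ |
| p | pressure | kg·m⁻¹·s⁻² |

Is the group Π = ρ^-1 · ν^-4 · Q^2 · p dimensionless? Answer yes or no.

yes

Sum the exponent of each base dimension across the product:
  M: −[ρ]_M − 4·[ν]_M + 2·[Q]_M + [p]_M = −(1) − 4·(0) + 2·(0) + (1) = 0
  L: −[ρ]_L − 4·[ν]_L + 2·[Q]_L + [p]_L = −(-3) − 4·(2) + 2·(3) + (-1) = 0
  T: −[ρ]_T − 4·[ν]_T + 2·[Q]_T + [p]_T = −(0) − 4·(-1) + 2·(-1) + (-2) = 0
All base exponents vanish — dimensionless.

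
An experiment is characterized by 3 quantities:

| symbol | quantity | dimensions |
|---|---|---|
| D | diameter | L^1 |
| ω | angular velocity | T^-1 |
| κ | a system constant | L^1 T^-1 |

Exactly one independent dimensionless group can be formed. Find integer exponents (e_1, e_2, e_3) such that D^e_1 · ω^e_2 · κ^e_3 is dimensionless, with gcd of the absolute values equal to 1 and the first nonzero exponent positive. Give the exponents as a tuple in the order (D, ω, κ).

(1, 1, -1)

L: e_1·(1) + e_2·(0) + e_3·(1) = 0
T: e_1·(0) + e_2·(-1) + e_3·(-1) = 0
Solving this homogeneous linear system for the smallest-integer solution (first nonzero entry positive) gives (1, 1, -1).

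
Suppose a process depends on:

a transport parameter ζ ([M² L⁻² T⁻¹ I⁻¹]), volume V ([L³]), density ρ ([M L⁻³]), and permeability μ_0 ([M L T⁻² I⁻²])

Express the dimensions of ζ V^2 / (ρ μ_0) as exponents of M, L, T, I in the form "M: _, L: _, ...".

M: 0, L: 6, T: 1, I: 1

Collect each base-dimension exponent across the product:
  M: (2) + 2·(0) − (1) − (1) = 0
  L: (-2) + 2·(3) − (-3) − (1) = 6
  T: (-1) + 2·(0) − (0) − (-2) = 1
  I: (-1) + 2·(0) − (0) − (-2) = 1
So the dimensions are [L⁶ T I].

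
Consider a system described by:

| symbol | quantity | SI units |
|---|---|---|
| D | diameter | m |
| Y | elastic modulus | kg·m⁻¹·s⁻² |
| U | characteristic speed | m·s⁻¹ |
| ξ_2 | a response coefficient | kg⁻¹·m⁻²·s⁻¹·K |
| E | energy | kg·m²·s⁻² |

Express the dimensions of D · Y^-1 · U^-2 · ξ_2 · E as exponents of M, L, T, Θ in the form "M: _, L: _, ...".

M: -1, L: 0, T: 1, Θ: 1

Collect each base-dimension exponent across the product:
  M: (0) − (1) − 2·(0) + (-1) + (1) = -1
  L: (1) − (-1) − 2·(1) + (-2) + (2) = 0
  T: (0) − (-2) − 2·(-1) + (-1) + (-2) = 1
  Θ: (0) − (0) − 2·(0) + (1) + (0) = 1
So the dimensions are [M⁻¹ T Θ].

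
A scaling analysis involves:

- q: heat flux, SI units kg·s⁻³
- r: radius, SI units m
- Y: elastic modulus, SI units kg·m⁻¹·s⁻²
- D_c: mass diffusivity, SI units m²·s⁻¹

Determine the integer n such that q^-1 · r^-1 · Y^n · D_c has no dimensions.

Balance the M exponent: (1)·n from Y, plus −(1) − (0) + (0) = -1 from the rest, must sum to zero.
n − 1 = 0, so n = 1.

1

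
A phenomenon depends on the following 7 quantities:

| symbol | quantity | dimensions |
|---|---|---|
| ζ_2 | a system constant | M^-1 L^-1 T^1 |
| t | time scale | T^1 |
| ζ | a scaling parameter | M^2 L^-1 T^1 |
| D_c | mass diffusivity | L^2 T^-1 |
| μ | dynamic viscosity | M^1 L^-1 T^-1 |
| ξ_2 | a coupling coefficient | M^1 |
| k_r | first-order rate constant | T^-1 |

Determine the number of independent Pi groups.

4

There are 7 variables and 3 base dimensions (M, L, T).
The dimension matrix has rank 3.
Independent dimensionless groups: 7 − 3 = 4.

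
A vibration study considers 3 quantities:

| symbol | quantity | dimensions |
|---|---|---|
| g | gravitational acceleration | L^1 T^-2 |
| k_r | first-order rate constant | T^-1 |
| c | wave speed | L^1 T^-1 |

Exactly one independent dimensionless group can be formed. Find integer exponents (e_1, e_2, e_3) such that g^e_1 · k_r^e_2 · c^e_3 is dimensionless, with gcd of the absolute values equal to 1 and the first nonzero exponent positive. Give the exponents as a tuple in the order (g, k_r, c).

L: e_1·(1) + e_2·(0) + e_3·(1) = 0
T: e_1·(-2) + e_2·(-1) + e_3·(-1) = 0
Solving this homogeneous linear system for the smallest-integer solution (first nonzero entry positive) gives (1, -1, -1).

(1, -1, -1)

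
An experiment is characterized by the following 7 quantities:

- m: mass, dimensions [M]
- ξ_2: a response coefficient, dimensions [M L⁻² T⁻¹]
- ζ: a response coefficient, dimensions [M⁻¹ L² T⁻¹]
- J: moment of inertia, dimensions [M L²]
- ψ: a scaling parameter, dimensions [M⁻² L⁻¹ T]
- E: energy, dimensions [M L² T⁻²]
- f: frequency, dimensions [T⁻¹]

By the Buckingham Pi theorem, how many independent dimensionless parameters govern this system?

4

There are 7 variables and 3 base dimensions (M, L, T).
The dimension matrix has rank 3.
Independent dimensionless groups: 7 − 3 = 4.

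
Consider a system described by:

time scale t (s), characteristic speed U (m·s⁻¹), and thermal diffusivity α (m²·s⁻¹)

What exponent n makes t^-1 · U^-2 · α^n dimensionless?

1

Balance the L exponent: (2)·n from α, plus −(0) − 2·(1) = -2 from the rest, must sum to zero.
2n − 2 = 0, so n = 1.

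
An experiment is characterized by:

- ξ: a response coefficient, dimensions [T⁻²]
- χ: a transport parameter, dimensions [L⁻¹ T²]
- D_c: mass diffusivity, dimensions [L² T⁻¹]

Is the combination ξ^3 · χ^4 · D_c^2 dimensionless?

yes

Sum the exponent of each base dimension across the product:
  L: 3·[ξ]_L + 4·[χ]_L + 2·[D_c]_L = 3·(0) + 4·(-1) + 2·(2) = 0
  T: 3·[ξ]_T + 4·[χ]_T + 2·[D_c]_T = 3·(-2) + 4·(2) + 2·(-1) = 0
All base exponents vanish — dimensionless.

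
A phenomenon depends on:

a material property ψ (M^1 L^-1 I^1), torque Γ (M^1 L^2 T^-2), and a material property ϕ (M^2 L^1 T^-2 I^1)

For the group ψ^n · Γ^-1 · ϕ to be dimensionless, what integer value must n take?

Balance the M exponent: (1)·n from ψ, plus −(1) + (2) = 1 from the rest, must sum to zero.
n + 1 = 0, so n = -1.

-1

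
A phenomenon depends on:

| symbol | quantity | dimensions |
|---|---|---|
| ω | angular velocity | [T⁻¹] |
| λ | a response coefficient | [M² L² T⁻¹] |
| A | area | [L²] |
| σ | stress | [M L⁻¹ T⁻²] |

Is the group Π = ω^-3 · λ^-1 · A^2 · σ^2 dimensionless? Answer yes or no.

yes

Sum the exponent of each base dimension across the product:
  M: −3·[ω]_M − [λ]_M + 2·[A]_M + 2·[σ]_M = −3·(0) − (2) + 2·(0) + 2·(1) = 0
  L: −3·[ω]_L − [λ]_L + 2·[A]_L + 2·[σ]_L = −3·(0) − (2) + 2·(2) + 2·(-1) = 0
  T: −3·[ω]_T − [λ]_T + 2·[A]_T + 2·[σ]_T = −3·(-1) − (-1) + 2·(0) + 2·(-2) = 0
All base exponents vanish — dimensionless.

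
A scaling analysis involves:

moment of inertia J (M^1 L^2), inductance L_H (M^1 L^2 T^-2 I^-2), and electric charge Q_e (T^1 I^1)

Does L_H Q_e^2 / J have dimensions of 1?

Sum the exponent of each base dimension across the product:
  M: −[J]_M + [L_H]_M + 2·[Q_e]_M = −(1) + (1) + 2·(0) = 0
  L: −[J]_L + [L_H]_L + 2·[Q_e]_L = −(2) + (2) + 2·(0) = 0
  T: −[J]_T + [L_H]_T + 2·[Q_e]_T = −(0) + (-2) + 2·(1) = 0
  I: −[J]_I + [L_H]_I + 2·[Q_e]_I = −(0) + (-2) + 2·(1) = 0
All base exponents vanish — dimensionless.

yes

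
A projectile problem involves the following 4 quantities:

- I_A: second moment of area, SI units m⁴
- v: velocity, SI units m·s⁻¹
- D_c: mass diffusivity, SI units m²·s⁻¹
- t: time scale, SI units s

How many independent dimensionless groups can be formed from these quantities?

There are 4 variables and 2 base dimensions (L, T).
The dimension matrix has rank 2.
Independent dimensionless groups: 4 − 2 = 2.

2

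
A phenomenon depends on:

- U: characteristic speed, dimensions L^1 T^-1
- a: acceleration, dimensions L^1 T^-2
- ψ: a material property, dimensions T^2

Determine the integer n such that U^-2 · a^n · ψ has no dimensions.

2

Balance the L exponent: (1)·n from a, plus −2·(1) + (0) = -2 from the rest, must sum to zero.
n − 2 = 0, so n = 2.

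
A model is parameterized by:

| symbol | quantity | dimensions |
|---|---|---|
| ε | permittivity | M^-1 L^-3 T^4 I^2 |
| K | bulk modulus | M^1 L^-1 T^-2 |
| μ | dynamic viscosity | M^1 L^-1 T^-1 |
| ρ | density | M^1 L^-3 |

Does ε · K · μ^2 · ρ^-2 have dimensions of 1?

Sum the exponent of each base dimension across the product:
  M: [ε]_M + [K]_M + 2·[μ]_M − 2·[ρ]_M = (-1) + (1) + 2·(1) − 2·(1) = 0
  L: [ε]_L + [K]_L + 2·[μ]_L − 2·[ρ]_L = (-3) + (-1) + 2·(-1) − 2·(-3) = 0
  T: [ε]_T + [K]_T + 2·[μ]_T − 2·[ρ]_T = (4) + (-2) + 2·(-1) − 2·(0) = 0
  I: [ε]_I + [K]_I + 2·[μ]_I − 2·[ρ]_I = (2) + (0) + 2·(0) − 2·(0) = 2
Net dimensions [I²] ≠ [1] — not dimensionless.

no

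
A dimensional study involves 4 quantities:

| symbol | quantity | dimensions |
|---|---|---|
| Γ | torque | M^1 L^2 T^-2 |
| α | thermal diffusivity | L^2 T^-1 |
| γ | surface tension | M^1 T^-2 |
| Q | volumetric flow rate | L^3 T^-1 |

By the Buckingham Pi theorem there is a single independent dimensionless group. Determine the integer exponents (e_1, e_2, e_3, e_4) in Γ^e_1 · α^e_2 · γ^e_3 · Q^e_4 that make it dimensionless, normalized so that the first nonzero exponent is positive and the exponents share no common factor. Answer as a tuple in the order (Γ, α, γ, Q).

(1, 2, -1, -2)

M: e_1·(1) + e_2·(0) + e_3·(1) + e_4·(0) = 0
L: e_1·(2) + e_2·(2) + e_3·(0) + e_4·(3) = 0
T: e_1·(-2) + e_2·(-1) + e_3·(-2) + e_4·(-1) = 0
Solving this homogeneous linear system for the smallest-integer solution (first nonzero entry positive) gives (1, 2, -1, -2).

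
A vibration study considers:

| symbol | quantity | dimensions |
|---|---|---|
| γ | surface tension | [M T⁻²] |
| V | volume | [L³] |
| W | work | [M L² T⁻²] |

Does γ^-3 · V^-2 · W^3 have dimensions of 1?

Sum the exponent of each base dimension across the product:
  M: −3·[γ]_M − 2·[V]_M + 3·[W]_M = −3·(1) − 2·(0) + 3·(1) = 0
  L: −3·[γ]_L − 2·[V]_L + 3·[W]_L = −3·(0) − 2·(3) + 3·(2) = 0
  T: −3·[γ]_T − 2·[V]_T + 3·[W]_T = −3·(-2) − 2·(0) + 3·(-2) = 0
All base exponents vanish — dimensionless.

yes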